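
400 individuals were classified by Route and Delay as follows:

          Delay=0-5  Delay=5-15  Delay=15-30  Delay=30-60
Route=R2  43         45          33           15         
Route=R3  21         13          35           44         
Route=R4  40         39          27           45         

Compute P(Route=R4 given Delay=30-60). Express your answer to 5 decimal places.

Total with Delay=30-60: 15 + 44 + 45 = 104.
P(Route=R4 | Delay=30-60) = 45/104 = 0.43269.

0.43269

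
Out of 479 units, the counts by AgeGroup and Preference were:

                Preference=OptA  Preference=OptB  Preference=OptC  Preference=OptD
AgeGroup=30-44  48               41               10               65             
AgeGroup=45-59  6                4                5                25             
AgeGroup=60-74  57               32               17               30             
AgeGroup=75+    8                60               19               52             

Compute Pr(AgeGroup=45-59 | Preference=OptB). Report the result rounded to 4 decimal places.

0.0292

Total with Preference=OptB: 41 + 4 + 32 + 60 = 137.
P(AgeGroup=45-59 | Preference=OptB) = 4/137 = 0.0292.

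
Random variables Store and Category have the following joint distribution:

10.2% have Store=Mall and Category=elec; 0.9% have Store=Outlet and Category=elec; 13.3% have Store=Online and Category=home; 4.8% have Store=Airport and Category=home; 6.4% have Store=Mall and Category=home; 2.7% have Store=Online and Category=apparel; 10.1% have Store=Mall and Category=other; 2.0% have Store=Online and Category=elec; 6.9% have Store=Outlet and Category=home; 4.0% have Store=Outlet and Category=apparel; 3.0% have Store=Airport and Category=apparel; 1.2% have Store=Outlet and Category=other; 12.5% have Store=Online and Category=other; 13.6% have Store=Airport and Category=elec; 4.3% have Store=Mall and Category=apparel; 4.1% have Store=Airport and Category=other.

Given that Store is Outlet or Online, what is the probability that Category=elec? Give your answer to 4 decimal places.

0.0667

P(Store=Outlet) = 0.040 + 0.009 + 0.069 + 0.012 = 0.130.
P(Store=Online) = 0.027 + 0.020 + 0.133 + 0.125 = 0.305.
P(Store ∈ {Outlet, Online}) = 0.130 + 0.305 = 0.435; P(Category=elec, Store ∈ {Outlet, Online}) = 0.009 + 0.020 = 0.029.
P(Category=elec | Store ∈ {Outlet, Online}) = 0.029/0.435 = 0.0667.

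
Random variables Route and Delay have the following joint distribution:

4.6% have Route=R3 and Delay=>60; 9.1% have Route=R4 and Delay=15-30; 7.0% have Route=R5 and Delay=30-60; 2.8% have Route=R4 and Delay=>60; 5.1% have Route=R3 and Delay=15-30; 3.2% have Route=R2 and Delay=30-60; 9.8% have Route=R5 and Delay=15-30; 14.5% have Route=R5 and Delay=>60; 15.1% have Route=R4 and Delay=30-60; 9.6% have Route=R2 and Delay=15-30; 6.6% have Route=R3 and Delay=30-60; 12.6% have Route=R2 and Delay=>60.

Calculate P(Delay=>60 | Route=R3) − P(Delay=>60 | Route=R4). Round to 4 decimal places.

P(Route=R3) = 0.051 + 0.066 + 0.046 = 0.163; P(Delay=>60 | Route=R3) = 0.046/0.163 = 0.28221.
P(Route=R4) = 0.091 + 0.151 + 0.028 = 0.270; P(Delay=>60 | Route=R4) = 0.028/0.270 = 0.10370.
Difference = 0.1785.

0.1785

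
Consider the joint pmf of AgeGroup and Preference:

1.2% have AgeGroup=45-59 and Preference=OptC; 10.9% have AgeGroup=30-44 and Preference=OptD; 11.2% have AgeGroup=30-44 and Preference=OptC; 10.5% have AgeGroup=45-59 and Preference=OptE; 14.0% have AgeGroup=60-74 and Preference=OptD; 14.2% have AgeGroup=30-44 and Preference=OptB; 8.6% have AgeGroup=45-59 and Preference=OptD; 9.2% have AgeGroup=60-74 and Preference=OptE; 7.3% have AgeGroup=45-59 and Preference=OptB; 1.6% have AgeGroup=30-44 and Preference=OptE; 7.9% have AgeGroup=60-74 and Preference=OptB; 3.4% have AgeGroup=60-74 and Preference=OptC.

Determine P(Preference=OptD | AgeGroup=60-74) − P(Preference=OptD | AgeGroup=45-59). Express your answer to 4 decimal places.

P(AgeGroup=60-74) = 0.079 + 0.034 + 0.140 + 0.092 = 0.345; P(Preference=OptD | AgeGroup=60-74) = 0.140/0.345 = 0.40580.
P(AgeGroup=45-59) = 0.073 + 0.012 + 0.086 + 0.105 = 0.276; P(Preference=OptD | AgeGroup=45-59) = 0.086/0.276 = 0.31159.
Difference = 0.0942.

0.0942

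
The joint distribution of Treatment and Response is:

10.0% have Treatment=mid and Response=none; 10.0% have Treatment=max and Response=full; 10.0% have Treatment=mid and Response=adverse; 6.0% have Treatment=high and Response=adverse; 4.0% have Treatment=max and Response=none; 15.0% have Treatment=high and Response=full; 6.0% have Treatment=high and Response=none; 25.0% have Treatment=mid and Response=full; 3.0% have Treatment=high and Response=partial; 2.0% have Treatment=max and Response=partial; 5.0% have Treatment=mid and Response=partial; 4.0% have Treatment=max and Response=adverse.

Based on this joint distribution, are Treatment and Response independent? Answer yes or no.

yes

Every cell satisfies P(Treatment,Response) = P(Treatment)·P(Response). For instance P(Treatment=max) = 0.200, P(Response=none) = 0.200, and 0.200×0.200 = 0.040 matches the joint entry. So Treatment and Response are independent.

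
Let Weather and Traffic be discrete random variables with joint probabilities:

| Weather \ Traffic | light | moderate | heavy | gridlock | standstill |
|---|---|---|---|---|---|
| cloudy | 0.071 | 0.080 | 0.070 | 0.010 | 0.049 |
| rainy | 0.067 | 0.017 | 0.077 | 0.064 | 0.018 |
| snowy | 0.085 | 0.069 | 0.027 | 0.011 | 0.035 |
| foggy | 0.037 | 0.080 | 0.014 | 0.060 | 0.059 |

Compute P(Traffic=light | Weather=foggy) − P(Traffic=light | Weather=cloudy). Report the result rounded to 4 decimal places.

P(Weather=foggy) = 0.037 + 0.080 + 0.014 + 0.060 + 0.059 = 0.250; P(Traffic=light | Weather=foggy) = 0.037/0.250 = 0.14800.
P(Weather=cloudy) = 0.071 + 0.080 + 0.070 + 0.010 + 0.049 = 0.280; P(Traffic=light | Weather=cloudy) = 0.071/0.280 = 0.25357.
Difference = -0.1056.

-0.1056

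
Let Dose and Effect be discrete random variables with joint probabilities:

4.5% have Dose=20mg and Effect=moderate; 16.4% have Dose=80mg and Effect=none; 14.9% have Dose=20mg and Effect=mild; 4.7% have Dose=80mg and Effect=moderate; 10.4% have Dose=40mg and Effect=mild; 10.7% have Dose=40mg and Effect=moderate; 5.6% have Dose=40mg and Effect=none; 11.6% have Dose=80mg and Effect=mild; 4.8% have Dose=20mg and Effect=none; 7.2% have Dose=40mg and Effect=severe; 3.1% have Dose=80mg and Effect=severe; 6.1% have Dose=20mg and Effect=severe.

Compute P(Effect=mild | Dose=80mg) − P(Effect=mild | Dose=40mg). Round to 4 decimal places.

0.0172

P(Dose=80mg) = 0.164 + 0.116 + 0.047 + 0.031 = 0.358; P(Effect=mild | Dose=80mg) = 0.116/0.358 = 0.32402.
P(Dose=40mg) = 0.056 + 0.104 + 0.107 + 0.072 = 0.339; P(Effect=mild | Dose=40mg) = 0.104/0.339 = 0.30678.
Difference = 0.0172.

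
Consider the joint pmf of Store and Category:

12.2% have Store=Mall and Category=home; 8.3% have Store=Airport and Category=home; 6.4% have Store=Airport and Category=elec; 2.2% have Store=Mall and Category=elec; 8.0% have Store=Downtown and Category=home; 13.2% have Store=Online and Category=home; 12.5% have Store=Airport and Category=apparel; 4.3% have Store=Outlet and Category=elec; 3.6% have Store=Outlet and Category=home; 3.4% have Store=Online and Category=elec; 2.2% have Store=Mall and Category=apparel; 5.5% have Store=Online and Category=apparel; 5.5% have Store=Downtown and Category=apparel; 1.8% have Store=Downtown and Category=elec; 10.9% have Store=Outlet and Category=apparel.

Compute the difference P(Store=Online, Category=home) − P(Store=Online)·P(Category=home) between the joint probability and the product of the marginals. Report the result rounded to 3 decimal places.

P(Store=Online) = 0.055 + 0.034 + 0.132 = 0.221.
P(Category=home) = 0.080 + 0.122 + 0.083 + 0.036 + 0.132 = 0.453.
P(Store=Online, Category=home) − P(Store=Online)P(Category=home) = 0.132 − 0.221×0.453 = 0.032.

0.032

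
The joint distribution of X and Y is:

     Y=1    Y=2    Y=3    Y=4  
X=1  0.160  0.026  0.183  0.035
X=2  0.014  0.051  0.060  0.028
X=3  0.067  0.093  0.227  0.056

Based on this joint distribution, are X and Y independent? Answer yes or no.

no

P(X=1) = 0.404 and P(Y=1) = 0.241, so their product is 0.09736, but P(X=1, Y=1) = 0.160. Since these differ, X and Y are not independent.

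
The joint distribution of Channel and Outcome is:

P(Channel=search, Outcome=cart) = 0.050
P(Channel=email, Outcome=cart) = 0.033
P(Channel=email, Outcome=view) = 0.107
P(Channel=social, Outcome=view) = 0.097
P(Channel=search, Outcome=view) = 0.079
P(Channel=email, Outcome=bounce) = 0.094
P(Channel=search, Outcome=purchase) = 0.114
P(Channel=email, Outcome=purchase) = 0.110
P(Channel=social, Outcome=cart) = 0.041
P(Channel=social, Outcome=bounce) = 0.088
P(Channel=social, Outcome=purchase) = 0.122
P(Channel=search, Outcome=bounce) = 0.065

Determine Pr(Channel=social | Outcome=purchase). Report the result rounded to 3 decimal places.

0.353

P(Outcome=purchase) = 0.110 + 0.114 + 0.122 = 0.346.
P(Channel=social | Outcome=purchase) = 0.122/0.346 = 0.353.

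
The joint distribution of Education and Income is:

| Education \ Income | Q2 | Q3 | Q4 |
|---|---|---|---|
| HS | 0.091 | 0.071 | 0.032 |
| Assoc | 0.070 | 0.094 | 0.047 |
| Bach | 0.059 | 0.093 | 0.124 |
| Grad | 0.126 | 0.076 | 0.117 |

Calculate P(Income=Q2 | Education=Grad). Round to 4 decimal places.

P(Education=Grad) = 0.126 + 0.076 + 0.117 = 0.319.
P(Income=Q2 | Education=Grad) = 0.126/0.319 = 0.3950.

0.3950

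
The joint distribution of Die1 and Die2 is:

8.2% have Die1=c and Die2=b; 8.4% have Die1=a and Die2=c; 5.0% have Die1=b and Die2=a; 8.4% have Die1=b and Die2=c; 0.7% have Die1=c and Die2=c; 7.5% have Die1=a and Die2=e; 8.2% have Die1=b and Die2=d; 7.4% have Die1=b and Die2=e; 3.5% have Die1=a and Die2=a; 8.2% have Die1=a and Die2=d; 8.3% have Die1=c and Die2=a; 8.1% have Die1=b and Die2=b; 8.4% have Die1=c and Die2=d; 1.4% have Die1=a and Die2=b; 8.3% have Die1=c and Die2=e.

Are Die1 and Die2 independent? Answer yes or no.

P(Die1=c) = 0.339 and P(Die2=c) = 0.175, so their product is 0.05933, but P(Die1=c, Die2=c) = 0.007. Since these differ, Die1 and Die2 are not independent.

no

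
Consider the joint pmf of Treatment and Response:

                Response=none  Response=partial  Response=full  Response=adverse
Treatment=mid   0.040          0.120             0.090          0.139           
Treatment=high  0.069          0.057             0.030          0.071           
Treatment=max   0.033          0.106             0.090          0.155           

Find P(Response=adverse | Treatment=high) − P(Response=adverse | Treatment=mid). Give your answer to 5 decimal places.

-0.04455

P(Treatment=high) = 0.069 + 0.057 + 0.030 + 0.071 = 0.227; P(Response=adverse | Treatment=high) = 0.071/0.227 = 0.312775.
P(Treatment=mid) = 0.040 + 0.120 + 0.090 + 0.139 = 0.389; P(Response=adverse | Treatment=mid) = 0.139/0.389 = 0.357326.
Difference = -0.04455.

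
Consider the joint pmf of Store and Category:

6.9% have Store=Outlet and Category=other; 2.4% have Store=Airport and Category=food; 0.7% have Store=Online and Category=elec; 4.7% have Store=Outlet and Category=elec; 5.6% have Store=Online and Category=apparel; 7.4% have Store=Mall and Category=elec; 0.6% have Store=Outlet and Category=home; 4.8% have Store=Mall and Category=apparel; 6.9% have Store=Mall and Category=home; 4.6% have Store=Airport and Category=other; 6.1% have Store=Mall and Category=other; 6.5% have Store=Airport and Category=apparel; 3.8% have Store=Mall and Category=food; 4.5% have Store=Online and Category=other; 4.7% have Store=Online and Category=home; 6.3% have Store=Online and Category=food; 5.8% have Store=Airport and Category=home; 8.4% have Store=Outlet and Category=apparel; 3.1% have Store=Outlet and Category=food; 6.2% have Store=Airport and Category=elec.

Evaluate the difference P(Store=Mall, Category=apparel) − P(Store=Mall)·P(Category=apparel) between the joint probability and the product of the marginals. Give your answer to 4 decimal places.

-0.0254

P(Store=Mall) = 0.038 + 0.048 + 0.074 + 0.069 + 0.061 = 0.290.
P(Category=apparel) = 0.048 + 0.065 + 0.084 + 0.056 = 0.253.
P(Store=Mall, Category=apparel) − P(Store=Mall)P(Category=apparel) = 0.048 − 0.290×0.253 = -0.0254.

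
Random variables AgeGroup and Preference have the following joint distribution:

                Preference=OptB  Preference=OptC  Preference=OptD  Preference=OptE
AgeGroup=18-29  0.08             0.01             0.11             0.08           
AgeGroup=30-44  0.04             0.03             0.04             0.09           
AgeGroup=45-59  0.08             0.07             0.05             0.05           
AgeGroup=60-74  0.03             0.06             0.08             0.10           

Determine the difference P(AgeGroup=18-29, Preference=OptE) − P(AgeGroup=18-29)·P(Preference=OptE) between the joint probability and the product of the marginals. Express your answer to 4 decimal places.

-0.0096

P(AgeGroup=18-29) = 0.08 + 0.01 + 0.11 + 0.08 = 0.28.
P(Preference=OptE) = 0.08 + 0.09 + 0.05 + 0.10 = 0.32.
P(AgeGroup=18-29, Preference=OptE) − P(AgeGroup=18-29)P(Preference=OptE) = 0.08 − 0.28×0.32 = -0.0096.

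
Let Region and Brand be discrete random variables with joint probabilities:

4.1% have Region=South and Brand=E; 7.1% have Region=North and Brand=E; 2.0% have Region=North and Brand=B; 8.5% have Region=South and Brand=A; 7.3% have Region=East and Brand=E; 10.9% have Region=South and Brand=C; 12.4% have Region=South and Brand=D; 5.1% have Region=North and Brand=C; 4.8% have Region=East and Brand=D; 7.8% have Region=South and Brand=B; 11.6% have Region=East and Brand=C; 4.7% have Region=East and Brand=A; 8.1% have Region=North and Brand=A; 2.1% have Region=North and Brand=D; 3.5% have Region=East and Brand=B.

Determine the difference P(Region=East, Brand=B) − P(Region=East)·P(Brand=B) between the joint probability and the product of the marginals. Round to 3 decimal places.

P(Region=East) = 0.047 + 0.035 + 0.116 + 0.048 + 0.073 = 0.319.
P(Brand=B) = 0.020 + 0.078 + 0.035 = 0.133.
P(Region=East, Brand=B) − P(Region=East)P(Brand=B) = 0.035 − 0.319×0.133 = -0.007.

-0.007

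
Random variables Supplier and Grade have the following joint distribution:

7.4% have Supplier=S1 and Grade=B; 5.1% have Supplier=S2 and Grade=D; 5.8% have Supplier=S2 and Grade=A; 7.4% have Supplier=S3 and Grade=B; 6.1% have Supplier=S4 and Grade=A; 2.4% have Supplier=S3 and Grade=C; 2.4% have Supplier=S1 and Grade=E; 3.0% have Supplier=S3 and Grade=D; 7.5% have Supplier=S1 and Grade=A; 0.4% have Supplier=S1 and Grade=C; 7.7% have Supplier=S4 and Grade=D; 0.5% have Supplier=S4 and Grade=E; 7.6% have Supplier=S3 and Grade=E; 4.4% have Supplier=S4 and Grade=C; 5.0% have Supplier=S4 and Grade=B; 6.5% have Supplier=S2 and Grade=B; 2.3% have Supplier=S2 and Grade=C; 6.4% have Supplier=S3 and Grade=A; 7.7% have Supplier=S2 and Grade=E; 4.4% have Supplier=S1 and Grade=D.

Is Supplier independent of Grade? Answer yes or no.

P(Supplier=S4) = 0.237 and P(Grade=E) = 0.182, so their product is 0.04313, but P(Supplier=S4, Grade=E) = 0.005. Since these differ, Supplier and Grade are not independent.

no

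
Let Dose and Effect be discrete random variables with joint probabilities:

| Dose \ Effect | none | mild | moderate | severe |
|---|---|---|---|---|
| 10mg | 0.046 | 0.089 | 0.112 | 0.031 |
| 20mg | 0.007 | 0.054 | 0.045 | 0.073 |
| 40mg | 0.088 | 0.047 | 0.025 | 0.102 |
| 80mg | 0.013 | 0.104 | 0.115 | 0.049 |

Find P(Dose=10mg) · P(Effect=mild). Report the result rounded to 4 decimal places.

0.0817

P(Dose=10mg) = 0.046 + 0.089 + 0.112 + 0.031 = 0.278.
P(Effect=mild) = 0.089 + 0.054 + 0.047 + 0.104 = 0.294.
Product: 0.278 × 0.294 = 0.0817.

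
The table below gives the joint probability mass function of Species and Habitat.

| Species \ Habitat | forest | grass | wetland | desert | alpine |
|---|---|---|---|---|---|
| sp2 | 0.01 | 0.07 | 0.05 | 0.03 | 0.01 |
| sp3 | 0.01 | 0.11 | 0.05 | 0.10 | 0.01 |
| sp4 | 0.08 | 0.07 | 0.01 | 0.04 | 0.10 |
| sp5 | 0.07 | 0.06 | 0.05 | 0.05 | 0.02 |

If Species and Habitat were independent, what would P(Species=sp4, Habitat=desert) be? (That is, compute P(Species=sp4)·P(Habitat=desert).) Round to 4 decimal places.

P(Species=sp4) = 0.08 + 0.07 + 0.01 + 0.04 + 0.10 = 0.30.
P(Habitat=desert) = 0.03 + 0.10 + 0.04 + 0.05 = 0.22.
Product: 0.30 × 0.22 = 0.0660.

0.0660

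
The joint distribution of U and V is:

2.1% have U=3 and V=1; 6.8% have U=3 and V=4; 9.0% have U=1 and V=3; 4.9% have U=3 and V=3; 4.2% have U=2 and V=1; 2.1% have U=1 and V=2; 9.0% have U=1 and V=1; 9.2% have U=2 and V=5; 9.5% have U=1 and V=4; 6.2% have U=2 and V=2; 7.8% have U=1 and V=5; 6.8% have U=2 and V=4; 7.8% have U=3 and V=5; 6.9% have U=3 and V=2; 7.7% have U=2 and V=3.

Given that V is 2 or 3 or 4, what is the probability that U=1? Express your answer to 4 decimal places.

P(V=2) = 0.021 + 0.062 + 0.069 = 0.152.
P(V=3) = 0.090 + 0.077 + 0.049 = 0.216.
P(V=4) = 0.095 + 0.068 + 0.068 = 0.231.
P(V ∈ {2, 3, 4}) = 0.152 + 0.216 + 0.231 = 0.599; P(U=1, V ∈ {2, 3, 4}) = 0.021 + 0.090 + 0.095 = 0.206.
P(U=1 | V ∈ {2, 3, 4}) = 0.206/0.599 = 0.3439.

0.3439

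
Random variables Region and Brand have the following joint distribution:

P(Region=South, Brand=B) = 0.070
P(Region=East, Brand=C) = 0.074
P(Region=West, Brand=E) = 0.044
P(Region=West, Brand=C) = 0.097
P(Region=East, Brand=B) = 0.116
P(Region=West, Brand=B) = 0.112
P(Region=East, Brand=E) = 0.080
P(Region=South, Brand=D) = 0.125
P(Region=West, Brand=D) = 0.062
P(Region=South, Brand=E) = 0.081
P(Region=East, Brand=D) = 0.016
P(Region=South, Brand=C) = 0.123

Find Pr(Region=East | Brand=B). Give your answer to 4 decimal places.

0.3893

P(Brand=B) = 0.070 + 0.116 + 0.112 = 0.298.
P(Region=East | Brand=B) = 0.116/0.298 = 0.3893.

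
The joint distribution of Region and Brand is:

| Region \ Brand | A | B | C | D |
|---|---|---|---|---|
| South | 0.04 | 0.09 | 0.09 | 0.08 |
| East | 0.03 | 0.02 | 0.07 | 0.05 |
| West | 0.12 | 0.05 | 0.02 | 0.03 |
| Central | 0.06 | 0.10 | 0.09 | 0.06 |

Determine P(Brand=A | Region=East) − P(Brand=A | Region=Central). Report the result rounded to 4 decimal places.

-0.0171

P(Region=East) = 0.03 + 0.02 + 0.07 + 0.05 = 0.17; P(Brand=A | Region=East) = 0.03/0.17 = 0.17647.
P(Region=Central) = 0.06 + 0.10 + 0.09 + 0.06 = 0.31; P(Brand=A | Region=Central) = 0.06/0.31 = 0.19355.
Difference = -0.0171.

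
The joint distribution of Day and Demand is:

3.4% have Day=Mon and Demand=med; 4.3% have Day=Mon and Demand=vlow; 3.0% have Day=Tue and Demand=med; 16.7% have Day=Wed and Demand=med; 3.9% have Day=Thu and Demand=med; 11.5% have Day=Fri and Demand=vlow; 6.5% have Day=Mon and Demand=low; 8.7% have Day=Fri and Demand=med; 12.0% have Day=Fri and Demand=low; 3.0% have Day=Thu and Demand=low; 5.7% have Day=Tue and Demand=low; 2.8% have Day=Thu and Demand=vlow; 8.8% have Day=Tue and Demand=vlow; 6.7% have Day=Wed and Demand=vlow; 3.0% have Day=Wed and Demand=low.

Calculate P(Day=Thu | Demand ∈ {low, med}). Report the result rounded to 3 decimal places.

P(Demand=low) = 0.065 + 0.057 + 0.030 + 0.030 + 0.120 = 0.302.
P(Demand=med) = 0.034 + 0.030 + 0.167 + 0.039 + 0.087 = 0.357.
P(Demand ∈ {low, med}) = 0.302 + 0.357 = 0.659; P(Day=Thu, Demand ∈ {low, med}) = 0.030 + 0.039 = 0.069.
P(Day=Thu | Demand ∈ {low, med}) = 0.069/0.659 = 0.105.

0.105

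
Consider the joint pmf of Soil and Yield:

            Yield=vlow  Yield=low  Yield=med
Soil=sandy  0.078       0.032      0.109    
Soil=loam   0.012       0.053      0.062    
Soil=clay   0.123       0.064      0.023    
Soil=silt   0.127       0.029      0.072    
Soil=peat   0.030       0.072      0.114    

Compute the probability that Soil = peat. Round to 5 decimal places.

0.21600

P(Soil=peat) = 0.030 + 0.072 + 0.114 = 0.216.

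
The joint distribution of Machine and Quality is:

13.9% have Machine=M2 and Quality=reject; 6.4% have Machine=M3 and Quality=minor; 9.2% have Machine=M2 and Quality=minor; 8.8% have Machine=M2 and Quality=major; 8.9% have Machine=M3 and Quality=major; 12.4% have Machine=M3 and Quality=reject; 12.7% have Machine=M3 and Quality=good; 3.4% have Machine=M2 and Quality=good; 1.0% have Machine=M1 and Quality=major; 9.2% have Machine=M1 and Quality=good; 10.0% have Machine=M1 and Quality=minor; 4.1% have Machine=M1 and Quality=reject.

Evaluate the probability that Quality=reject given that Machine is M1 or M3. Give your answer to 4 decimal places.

P(Machine=M1) = 0.092 + 0.100 + 0.010 + 0.041 = 0.243.
P(Machine=M3) = 0.127 + 0.064 + 0.089 + 0.124 = 0.404.
P(Machine ∈ {M1, M3}) = 0.243 + 0.404 = 0.647; P(Quality=reject, Machine ∈ {M1, M3}) = 0.041 + 0.124 = 0.165.
P(Quality=reject | Machine ∈ {M1, M3}) = 0.165/0.647 = 0.2550.

0.2550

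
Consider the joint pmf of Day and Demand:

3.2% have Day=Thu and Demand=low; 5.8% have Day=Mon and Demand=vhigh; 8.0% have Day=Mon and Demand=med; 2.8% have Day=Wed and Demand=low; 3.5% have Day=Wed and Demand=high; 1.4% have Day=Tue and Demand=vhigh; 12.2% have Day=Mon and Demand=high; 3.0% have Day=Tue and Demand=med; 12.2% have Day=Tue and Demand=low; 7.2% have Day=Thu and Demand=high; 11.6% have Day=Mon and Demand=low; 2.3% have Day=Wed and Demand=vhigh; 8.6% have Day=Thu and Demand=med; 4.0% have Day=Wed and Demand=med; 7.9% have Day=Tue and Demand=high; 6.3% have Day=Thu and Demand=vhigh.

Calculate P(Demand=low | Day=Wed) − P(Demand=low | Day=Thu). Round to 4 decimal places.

0.0957

P(Day=Wed) = 0.028 + 0.040 + 0.035 + 0.023 = 0.126; P(Demand=low | Day=Wed) = 0.028/0.126 = 0.22222.
P(Day=Thu) = 0.032 + 0.086 + 0.072 + 0.063 = 0.253; P(Demand=low | Day=Thu) = 0.032/0.253 = 0.12648.
Difference = 0.0957.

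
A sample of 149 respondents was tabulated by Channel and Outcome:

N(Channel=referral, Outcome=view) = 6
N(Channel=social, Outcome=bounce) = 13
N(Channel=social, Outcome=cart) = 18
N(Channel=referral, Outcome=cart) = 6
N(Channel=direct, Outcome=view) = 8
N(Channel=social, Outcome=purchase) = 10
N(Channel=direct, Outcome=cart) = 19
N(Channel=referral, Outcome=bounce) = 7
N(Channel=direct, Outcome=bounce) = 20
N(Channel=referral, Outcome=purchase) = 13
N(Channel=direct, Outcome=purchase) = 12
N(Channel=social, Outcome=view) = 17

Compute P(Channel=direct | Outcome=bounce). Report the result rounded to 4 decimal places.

0.5000

Total with Outcome=bounce: 13 + 20 + 7 = 40.
P(Channel=direct | Outcome=bounce) = 20/40 = 0.5000.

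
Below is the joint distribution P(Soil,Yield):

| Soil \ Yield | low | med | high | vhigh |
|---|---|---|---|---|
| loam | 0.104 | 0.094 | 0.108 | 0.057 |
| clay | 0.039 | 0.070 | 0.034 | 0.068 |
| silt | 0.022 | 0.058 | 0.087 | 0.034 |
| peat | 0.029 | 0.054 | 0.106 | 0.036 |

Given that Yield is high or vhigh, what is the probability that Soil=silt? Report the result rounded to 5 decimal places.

P(Yield=high) = 0.108 + 0.034 + 0.087 + 0.106 = 0.335.
P(Yield=vhigh) = 0.057 + 0.068 + 0.034 + 0.036 = 0.195.
P(Yield ∈ {high, vhigh}) = 0.335 + 0.195 = 0.530; P(Soil=silt, Yield ∈ {high, vhigh}) = 0.087 + 0.034 = 0.121.
P(Soil=silt | Yield ∈ {high, vhigh}) = 0.121/0.530 = 0.22830.

0.22830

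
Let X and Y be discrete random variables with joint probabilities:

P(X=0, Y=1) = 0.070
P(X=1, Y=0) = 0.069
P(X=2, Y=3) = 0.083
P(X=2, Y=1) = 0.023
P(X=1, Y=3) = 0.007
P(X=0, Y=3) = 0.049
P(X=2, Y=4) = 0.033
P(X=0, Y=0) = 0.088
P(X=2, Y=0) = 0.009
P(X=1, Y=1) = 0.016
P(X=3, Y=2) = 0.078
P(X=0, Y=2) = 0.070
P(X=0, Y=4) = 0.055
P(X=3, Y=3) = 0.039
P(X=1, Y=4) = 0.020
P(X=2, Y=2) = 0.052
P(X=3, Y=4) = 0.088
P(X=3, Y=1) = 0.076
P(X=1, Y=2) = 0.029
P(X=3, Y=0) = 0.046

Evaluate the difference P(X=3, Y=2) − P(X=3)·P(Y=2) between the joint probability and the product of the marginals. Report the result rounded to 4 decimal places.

0.0031

P(X=3) = 0.046 + 0.076 + 0.078 + 0.039 + 0.088 = 0.327.
P(Y=2) = 0.070 + 0.029 + 0.052 + 0.078 = 0.229.
P(X=3, Y=2) − P(X=3)P(Y=2) = 0.078 − 0.327×0.229 = 0.0031.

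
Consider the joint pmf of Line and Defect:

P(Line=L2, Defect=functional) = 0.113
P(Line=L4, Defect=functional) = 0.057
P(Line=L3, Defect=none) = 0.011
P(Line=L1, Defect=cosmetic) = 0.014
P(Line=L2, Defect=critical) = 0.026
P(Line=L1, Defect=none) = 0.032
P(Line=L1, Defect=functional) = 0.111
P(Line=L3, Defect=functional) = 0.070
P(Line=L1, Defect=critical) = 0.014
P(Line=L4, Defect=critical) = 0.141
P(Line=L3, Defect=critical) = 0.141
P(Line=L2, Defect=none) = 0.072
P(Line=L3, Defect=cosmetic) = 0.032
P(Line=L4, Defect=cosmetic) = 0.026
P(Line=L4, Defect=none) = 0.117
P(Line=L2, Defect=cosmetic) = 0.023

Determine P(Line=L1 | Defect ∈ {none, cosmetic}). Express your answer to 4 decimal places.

0.1407

P(Defect=none) = 0.032 + 0.072 + 0.011 + 0.117 = 0.232.
P(Defect=cosmetic) = 0.014 + 0.023 + 0.032 + 0.026 = 0.095.
P(Defect ∈ {none, cosmetic}) = 0.232 + 0.095 = 0.327; P(Line=L1, Defect ∈ {none, cosmetic}) = 0.032 + 0.014 = 0.046.
P(Line=L1 | Defect ∈ {none, cosmetic}) = 0.046/0.327 = 0.1407.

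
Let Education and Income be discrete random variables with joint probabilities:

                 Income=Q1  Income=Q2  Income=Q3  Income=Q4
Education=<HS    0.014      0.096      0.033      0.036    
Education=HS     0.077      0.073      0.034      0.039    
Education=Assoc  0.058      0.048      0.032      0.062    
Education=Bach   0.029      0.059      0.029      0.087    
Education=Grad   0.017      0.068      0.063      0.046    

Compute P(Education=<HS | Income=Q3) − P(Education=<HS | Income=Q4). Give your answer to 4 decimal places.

0.0394

P(Income=Q3) = 0.033 + 0.034 + 0.032 + 0.029 + 0.063 = 0.191; P(Education=<HS | Income=Q3) = 0.033/0.191 = 0.17277.
P(Income=Q4) = 0.036 + 0.039 + 0.062 + 0.087 + 0.046 = 0.270; P(Education=<HS | Income=Q4) = 0.036/0.270 = 0.13333.
Difference = 0.0394.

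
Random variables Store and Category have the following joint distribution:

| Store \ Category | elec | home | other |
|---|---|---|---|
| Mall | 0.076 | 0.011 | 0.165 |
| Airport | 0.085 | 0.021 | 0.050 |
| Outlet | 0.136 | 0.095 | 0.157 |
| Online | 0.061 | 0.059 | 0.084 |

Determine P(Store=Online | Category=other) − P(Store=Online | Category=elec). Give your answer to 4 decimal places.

P(Category=other) = 0.165 + 0.050 + 0.157 + 0.084 = 0.456; P(Store=Online | Category=other) = 0.084/0.456 = 0.18421.
P(Category=elec) = 0.076 + 0.085 + 0.136 + 0.061 = 0.358; P(Store=Online | Category=elec) = 0.061/0.358 = 0.17039.
Difference = 0.0138.

0.0138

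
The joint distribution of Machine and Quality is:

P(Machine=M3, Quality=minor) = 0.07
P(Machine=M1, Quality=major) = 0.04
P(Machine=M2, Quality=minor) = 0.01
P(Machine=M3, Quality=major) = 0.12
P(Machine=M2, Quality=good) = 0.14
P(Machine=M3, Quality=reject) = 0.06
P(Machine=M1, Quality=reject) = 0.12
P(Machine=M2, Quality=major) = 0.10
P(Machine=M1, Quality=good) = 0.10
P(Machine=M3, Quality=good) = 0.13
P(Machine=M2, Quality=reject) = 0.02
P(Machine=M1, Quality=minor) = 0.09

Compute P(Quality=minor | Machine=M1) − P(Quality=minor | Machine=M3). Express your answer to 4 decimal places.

0.0729

P(Machine=M1) = 0.10 + 0.09 + 0.04 + 0.12 = 0.35; P(Quality=minor | Machine=M1) = 0.09/0.35 = 0.25714.
P(Machine=M3) = 0.13 + 0.07 + 0.12 + 0.06 = 0.38; P(Quality=minor | Machine=M3) = 0.07/0.38 = 0.18421.
Difference = 0.0729.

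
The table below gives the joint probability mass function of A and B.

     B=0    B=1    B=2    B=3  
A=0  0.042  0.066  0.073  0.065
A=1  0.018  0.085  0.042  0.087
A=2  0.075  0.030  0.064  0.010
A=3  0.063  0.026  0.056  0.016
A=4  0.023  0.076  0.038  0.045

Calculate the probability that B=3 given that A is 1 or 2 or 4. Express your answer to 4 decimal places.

P(A=1) = 0.018 + 0.085 + 0.042 + 0.087 = 0.232.
P(A=2) = 0.075 + 0.030 + 0.064 + 0.010 = 0.179.
P(A=4) = 0.023 + 0.076 + 0.038 + 0.045 = 0.182.
P(A ∈ {1, 2, 4}) = 0.232 + 0.179 + 0.182 = 0.593; P(B=3, A ∈ {1, 2, 4}) = 0.087 + 0.010 + 0.045 = 0.142.
P(B=3 | A ∈ {1, 2, 4}) = 0.142/0.593 = 0.2395.

0.2395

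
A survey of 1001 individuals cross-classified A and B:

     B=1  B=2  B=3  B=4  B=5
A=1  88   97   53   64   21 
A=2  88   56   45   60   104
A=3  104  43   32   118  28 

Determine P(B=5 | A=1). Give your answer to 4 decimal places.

Total with A=1: 88 + 97 + 53 + 64 + 21 = 323.
P(B=5 | A=1) = 21/323 = 0.0650.

0.0650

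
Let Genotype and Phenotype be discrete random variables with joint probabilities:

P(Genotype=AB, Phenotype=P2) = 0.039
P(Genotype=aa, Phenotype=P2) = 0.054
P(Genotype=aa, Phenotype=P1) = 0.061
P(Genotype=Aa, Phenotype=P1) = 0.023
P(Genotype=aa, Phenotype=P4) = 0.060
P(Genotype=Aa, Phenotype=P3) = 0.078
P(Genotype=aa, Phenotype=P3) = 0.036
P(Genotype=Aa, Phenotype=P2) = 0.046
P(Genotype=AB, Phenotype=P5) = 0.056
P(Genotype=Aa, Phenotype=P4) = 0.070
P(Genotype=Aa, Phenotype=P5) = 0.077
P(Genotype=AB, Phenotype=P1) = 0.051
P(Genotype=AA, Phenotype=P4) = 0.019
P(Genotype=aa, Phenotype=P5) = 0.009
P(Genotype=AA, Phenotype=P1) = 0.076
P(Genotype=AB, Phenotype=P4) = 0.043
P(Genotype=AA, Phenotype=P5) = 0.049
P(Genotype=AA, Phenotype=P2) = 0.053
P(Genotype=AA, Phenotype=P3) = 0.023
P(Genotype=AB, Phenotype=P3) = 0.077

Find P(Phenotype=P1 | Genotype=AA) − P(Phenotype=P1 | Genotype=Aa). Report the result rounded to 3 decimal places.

P(Genotype=AA) = 0.076 + 0.053 + 0.023 + 0.019 + 0.049 = 0.220; P(Phenotype=P1 | Genotype=AA) = 0.076/0.220 = 0.3455.
P(Genotype=Aa) = 0.023 + 0.046 + 0.078 + 0.070 + 0.077 = 0.294; P(Phenotype=P1 | Genotype=Aa) = 0.023/0.294 = 0.0782.
Difference = 0.267.

0.267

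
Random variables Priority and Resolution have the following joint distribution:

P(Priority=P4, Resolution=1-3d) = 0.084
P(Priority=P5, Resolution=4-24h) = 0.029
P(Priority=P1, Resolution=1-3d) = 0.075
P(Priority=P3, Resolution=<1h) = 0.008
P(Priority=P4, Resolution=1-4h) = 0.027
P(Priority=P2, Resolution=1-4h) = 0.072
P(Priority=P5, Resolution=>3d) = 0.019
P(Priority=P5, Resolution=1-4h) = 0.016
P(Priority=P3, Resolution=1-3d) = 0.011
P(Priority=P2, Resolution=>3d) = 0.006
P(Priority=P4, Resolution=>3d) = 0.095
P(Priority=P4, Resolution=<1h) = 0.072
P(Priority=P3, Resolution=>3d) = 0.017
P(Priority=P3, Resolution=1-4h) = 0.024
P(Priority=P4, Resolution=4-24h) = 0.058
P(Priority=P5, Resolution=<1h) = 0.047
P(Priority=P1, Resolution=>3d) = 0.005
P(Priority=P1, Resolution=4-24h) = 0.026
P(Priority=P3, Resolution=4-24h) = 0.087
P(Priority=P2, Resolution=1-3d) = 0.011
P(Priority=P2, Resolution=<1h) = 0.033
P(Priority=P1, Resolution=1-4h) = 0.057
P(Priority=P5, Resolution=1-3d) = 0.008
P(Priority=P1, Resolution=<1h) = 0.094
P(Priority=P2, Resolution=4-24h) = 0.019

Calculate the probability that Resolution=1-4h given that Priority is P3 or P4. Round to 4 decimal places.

0.1056

P(Priority=P3) = 0.008 + 0.024 + 0.087 + 0.011 + 0.017 = 0.147.
P(Priority=P4) = 0.072 + 0.027 + 0.058 + 0.084 + 0.095 = 0.336.
P(Priority ∈ {P3, P4}) = 0.147 + 0.336 = 0.483; P(Resolution=1-4h, Priority ∈ {P3, P4}) = 0.024 + 0.027 = 0.051.
P(Resolution=1-4h | Priority ∈ {P3, P4}) = 0.051/0.483 = 0.1056.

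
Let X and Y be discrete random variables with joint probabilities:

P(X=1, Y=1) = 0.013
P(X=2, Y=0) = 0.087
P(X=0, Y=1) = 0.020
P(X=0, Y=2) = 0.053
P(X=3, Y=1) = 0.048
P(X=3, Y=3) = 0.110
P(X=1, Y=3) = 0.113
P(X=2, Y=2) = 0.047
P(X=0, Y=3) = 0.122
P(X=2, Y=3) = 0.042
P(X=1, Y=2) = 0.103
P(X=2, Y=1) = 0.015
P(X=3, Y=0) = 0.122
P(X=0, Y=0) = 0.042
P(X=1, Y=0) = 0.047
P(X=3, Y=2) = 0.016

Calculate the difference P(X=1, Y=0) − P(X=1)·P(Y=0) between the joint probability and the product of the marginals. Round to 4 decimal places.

P(X=1) = 0.047 + 0.013 + 0.103 + 0.113 = 0.276.
P(Y=0) = 0.042 + 0.047 + 0.087 + 0.122 = 0.298.
P(X=1, Y=0) − P(X=1)P(Y=0) = 0.047 − 0.276×0.298 = -0.0352.

-0.0352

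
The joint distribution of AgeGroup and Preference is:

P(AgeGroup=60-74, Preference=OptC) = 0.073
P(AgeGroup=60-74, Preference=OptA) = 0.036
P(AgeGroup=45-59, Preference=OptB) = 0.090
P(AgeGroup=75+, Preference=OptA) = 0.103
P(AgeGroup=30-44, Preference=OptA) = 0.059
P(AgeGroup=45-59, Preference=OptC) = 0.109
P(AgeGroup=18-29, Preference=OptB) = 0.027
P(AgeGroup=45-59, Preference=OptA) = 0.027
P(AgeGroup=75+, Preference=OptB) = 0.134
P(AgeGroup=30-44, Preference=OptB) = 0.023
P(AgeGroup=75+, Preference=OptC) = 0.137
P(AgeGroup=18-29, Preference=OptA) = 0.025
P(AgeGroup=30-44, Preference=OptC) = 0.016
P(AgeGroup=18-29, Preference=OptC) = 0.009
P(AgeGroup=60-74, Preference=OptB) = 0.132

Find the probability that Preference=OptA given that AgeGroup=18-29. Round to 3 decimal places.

0.410

P(AgeGroup=18-29) = 0.025 + 0.027 + 0.009 = 0.061.
P(Preference=OptA | AgeGroup=18-29) = 0.025/0.061 = 0.410.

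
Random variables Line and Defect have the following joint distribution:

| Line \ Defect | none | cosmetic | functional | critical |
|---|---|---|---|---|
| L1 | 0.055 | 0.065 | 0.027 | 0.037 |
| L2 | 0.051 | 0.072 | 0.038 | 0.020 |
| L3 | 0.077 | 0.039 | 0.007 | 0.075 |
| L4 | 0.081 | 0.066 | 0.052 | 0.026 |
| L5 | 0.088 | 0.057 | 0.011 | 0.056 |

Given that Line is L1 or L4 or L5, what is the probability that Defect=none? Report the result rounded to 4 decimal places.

P(Line=L1) = 0.055 + 0.065 + 0.027 + 0.037 = 0.184.
P(Line=L4) = 0.081 + 0.066 + 0.052 + 0.026 = 0.225.
P(Line=L5) = 0.088 + 0.057 + 0.011 + 0.056 = 0.212.
P(Line ∈ {L1, L4, L5}) = 0.184 + 0.225 + 0.212 = 0.621; P(Defect=none, Line ∈ {L1, L4, L5}) = 0.055 + 0.081 + 0.088 = 0.224.
P(Defect=none | Line ∈ {L1, L4, L5}) = 0.224/0.621 = 0.3607.

0.3607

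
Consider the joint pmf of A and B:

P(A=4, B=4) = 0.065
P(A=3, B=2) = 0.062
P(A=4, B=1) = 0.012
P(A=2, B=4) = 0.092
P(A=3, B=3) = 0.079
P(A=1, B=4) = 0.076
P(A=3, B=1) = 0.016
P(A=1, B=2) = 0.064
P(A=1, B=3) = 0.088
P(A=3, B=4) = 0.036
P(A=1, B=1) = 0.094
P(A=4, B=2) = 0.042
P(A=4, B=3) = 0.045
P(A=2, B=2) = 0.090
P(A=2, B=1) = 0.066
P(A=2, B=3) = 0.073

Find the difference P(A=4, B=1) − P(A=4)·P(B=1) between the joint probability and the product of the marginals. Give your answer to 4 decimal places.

P(A=4) = 0.012 + 0.042 + 0.045 + 0.065 = 0.164.
P(B=1) = 0.094 + 0.066 + 0.016 + 0.012 = 0.188.
P(A=4, B=1) − P(A=4)P(B=1) = 0.012 − 0.164×0.188 = -0.0188.

-0.0188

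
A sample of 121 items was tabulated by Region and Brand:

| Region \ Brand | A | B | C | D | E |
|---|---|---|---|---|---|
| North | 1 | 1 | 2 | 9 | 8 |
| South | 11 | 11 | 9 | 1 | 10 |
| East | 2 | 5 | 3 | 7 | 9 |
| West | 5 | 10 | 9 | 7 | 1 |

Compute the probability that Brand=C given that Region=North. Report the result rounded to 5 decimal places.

Total with Region=North: 1 + 1 + 2 + 9 + 8 = 21.
P(Brand=C | Region=North) = 2/21 = 0.09524.

0.09524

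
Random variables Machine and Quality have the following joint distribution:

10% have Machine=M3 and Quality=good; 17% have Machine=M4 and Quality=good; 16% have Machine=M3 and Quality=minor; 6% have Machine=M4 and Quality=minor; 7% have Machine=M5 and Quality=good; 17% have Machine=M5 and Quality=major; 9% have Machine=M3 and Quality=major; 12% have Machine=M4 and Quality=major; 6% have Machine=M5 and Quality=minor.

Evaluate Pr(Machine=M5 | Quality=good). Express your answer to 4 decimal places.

P(Quality=good) = 0.10 + 0.17 + 0.07 = 0.34.
P(Machine=M5 | Quality=good) = 0.07/0.34 = 0.2059.

0.2059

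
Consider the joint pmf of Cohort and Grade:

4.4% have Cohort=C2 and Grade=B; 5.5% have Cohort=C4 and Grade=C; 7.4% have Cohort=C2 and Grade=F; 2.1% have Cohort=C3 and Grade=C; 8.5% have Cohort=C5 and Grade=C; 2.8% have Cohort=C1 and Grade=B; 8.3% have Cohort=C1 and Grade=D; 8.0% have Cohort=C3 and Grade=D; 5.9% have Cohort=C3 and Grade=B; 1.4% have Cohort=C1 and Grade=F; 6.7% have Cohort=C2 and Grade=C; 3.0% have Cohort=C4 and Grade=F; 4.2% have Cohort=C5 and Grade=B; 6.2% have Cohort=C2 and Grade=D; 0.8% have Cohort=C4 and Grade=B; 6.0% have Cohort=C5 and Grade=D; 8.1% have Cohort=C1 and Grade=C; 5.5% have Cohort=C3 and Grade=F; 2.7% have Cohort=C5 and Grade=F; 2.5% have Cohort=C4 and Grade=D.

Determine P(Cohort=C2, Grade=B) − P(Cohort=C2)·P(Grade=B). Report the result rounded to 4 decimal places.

-0.0007

P(Cohort=C2) = 0.044 + 0.067 + 0.062 + 0.074 = 0.247.
P(Grade=B) = 0.028 + 0.044 + 0.059 + 0.008 + 0.042 = 0.181.
P(Cohort=C2, Grade=B) − P(Cohort=C2)P(Grade=B) = 0.044 − 0.247×0.181 = -0.0007.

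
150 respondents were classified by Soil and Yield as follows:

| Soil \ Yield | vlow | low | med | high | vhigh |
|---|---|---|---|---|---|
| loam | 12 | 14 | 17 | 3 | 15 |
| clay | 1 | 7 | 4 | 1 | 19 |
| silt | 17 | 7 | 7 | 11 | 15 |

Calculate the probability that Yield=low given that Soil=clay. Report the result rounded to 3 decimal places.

Total with Soil=clay: 1 + 7 + 4 + 1 + 19 = 32.
P(Yield=low | Soil=clay) = 7/32 = 0.219.

0.219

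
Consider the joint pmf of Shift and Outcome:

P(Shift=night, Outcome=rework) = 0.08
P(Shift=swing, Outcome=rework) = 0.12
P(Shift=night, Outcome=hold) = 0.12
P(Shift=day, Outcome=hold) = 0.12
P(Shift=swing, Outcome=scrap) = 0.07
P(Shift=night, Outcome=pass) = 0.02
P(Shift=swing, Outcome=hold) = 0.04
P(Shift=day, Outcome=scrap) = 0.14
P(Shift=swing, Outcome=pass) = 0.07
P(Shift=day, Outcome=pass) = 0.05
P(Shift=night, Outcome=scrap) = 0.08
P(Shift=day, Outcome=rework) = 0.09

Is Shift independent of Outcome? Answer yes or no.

no

P(Shift=swing) = 0.30 and P(Outcome=hold) = 0.28, so their product is 0.0840, but P(Shift=swing, Outcome=hold) = 0.04. Since these differ, Shift and Outcome are not independent.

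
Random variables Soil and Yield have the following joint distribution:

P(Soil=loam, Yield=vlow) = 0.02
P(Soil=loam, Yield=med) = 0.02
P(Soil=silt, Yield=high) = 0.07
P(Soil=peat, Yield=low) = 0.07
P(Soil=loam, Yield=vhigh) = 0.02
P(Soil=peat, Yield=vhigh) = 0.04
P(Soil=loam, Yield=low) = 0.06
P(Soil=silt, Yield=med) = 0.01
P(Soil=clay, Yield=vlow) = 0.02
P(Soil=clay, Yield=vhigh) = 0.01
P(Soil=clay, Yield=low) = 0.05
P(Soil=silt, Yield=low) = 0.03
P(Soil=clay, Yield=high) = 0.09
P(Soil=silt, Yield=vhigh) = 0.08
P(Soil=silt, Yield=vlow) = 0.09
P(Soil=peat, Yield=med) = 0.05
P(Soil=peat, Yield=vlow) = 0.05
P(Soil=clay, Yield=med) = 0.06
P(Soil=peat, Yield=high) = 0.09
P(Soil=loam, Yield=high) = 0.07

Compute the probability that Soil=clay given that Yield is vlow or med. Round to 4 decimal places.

0.2500

P(Yield=vlow) = 0.02 + 0.02 + 0.09 + 0.05 = 0.18.
P(Yield=med) = 0.02 + 0.06 + 0.01 + 0.05 = 0.14.
P(Yield ∈ {vlow, med}) = 0.18 + 0.14 = 0.32; P(Soil=clay, Yield ∈ {vlow, med}) = 0.02 + 0.06 = 0.08.
P(Soil=clay | Yield ∈ {vlow, med}) = 0.08/0.32 = 0.2500.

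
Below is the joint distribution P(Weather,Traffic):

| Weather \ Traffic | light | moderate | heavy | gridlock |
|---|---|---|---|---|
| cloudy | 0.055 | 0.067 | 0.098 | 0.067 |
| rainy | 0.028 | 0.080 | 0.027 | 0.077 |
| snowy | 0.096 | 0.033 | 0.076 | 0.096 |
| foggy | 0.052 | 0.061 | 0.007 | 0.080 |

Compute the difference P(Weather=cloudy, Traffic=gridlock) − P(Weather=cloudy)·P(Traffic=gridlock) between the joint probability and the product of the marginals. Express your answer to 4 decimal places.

-0.0248

P(Weather=cloudy) = 0.055 + 0.067 + 0.098 + 0.067 = 0.287.
P(Traffic=gridlock) = 0.067 + 0.077 + 0.096 + 0.080 = 0.320.
P(Weather=cloudy, Traffic=gridlock) − P(Weather=cloudy)P(Traffic=gridlock) = 0.067 − 0.287×0.320 = -0.0248.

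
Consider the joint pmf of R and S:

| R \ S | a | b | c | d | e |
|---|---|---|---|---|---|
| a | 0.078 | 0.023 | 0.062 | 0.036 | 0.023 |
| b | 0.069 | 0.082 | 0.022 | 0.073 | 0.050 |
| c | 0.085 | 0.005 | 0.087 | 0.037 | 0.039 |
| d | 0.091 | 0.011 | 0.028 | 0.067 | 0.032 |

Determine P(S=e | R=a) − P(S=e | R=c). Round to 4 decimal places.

-0.0505

P(R=a) = 0.078 + 0.023 + 0.062 + 0.036 + 0.023 = 0.222; P(S=e | R=a) = 0.023/0.222 = 0.10360.
P(R=c) = 0.085 + 0.005 + 0.087 + 0.037 + 0.039 = 0.253; P(S=e | R=c) = 0.039/0.253 = 0.15415.
Difference = -0.0505.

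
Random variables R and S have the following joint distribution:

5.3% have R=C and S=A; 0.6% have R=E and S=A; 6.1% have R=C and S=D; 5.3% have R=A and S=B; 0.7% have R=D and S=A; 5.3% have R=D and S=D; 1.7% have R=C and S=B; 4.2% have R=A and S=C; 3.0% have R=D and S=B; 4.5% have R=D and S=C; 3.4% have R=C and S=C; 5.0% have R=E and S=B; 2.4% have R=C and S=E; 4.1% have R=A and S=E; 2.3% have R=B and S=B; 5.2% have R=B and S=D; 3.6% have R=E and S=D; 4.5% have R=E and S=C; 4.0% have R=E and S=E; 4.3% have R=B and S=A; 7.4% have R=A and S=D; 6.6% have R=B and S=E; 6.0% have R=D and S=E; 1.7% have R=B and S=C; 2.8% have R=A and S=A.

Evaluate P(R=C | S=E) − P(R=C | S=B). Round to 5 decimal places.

P(S=E) = 0.041 + 0.066 + 0.024 + 0.060 + 0.040 = 0.231; P(R=C | S=E) = 0.024/0.231 = 0.103896.
P(S=B) = 0.053 + 0.023 + 0.017 + 0.030 + 0.050 = 0.173; P(R=C | S=B) = 0.017/0.173 = 0.098266.
Difference = 0.00563.

0.00563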